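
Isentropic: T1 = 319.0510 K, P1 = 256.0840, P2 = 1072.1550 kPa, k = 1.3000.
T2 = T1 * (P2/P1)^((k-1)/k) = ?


(k-1)/k = 0.2308
(P2/P1)^exp = 1.3916
T2 = 319.0510 * 1.3916 = 443.9865 K

443.9865 K


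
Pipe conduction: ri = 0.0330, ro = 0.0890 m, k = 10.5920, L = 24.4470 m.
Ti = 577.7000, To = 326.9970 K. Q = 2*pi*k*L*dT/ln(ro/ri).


dT = 250.7030 K
ln(ro/ri) = 0.9921
Q = 2*pi*10.5920*24.4470*250.7030 / 0.9921 = 411125.9439 W

411125.9439 W


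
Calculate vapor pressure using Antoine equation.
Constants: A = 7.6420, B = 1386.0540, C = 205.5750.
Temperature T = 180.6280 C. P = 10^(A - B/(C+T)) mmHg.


C+T = 386.2030
B/(C+T) = 3.5889
log10(P) = 7.6420 - 3.5889 = 4.0531
P = 10^4.0531 = 11299.8836 mmHg

11299.8836 mmHg


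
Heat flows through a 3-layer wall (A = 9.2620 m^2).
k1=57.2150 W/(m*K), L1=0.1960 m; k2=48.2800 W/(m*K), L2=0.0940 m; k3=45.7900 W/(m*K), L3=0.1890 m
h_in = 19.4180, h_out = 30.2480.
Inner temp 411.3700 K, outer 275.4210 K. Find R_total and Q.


R_conv_in = 1/(19.4180*9.2620) = 0.0056
R_1 = 0.1960/(57.2150*9.2620) = 0.0004
R_2 = 0.0940/(48.2800*9.2620) = 0.0002
R_3 = 0.1890/(45.7900*9.2620) = 0.0004
R_conv_out = 1/(30.2480*9.2620) = 0.0036
R_total = 0.0102 K/W
Q = 135.9490 / 0.0102 = 13386.9362 W

R_total = 0.0102 K/W, Q = 13386.9362 W


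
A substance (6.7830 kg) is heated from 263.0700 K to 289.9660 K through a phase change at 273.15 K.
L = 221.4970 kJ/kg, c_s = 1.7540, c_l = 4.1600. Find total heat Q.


Q1 (sensible, solid) = 6.7830 * 1.7540 * 10.0800 = 119.9256 kJ
Q2 (latent) = 6.7830 * 221.4970 = 1502.4142 kJ
Q3 (sensible, liquid) = 6.7830 * 4.1600 * 16.8160 = 474.5018 kJ
Q_total = 2096.8415 kJ

2096.8415 kJ


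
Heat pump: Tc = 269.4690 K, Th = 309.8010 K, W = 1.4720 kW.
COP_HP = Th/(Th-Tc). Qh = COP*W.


COP = 309.8010 / 40.3320 = 7.6813
Qh = 7.6813 * 1.4720 = 11.3068 kW

COP = 7.6813, Qh = 11.3068 kW


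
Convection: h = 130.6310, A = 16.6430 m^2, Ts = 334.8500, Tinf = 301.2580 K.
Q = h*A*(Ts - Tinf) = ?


dT = 33.5920 K
Q = 130.6310 * 16.6430 * 33.5920 = 73032.0895 W

73032.0895 W


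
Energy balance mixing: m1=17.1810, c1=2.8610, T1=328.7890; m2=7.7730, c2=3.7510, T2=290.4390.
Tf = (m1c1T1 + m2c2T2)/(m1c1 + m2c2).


num = 24629.7624
den = 78.3114
Tf = 314.5107 K

314.5107 K


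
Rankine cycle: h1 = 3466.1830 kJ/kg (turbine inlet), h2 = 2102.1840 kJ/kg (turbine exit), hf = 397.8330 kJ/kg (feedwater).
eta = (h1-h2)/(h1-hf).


W = 1363.9990 kJ/kg
Q_in = 3068.3500 kJ/kg
eta = 0.4445 = 44.4538%

eta = 44.4538%


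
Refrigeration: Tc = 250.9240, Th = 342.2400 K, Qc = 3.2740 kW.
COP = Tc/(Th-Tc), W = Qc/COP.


COP = 250.9240 / 91.3160 = 2.7479
W = 3.2740 / 2.7479 = 1.1915 kW

COP = 2.7479, W = 1.1915 kW


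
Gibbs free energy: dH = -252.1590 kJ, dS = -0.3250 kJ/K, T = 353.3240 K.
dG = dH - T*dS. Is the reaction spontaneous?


T*dS = 353.3240 * -0.3250 = -114.8303 kJ
dG = -252.1590 + 114.8303 = -137.3287 kJ (spontaneous)

dG = -137.3287 kJ, spontaneous


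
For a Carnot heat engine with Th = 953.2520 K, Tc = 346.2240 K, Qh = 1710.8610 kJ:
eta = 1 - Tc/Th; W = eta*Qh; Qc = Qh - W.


eta = 1 - 346.2240/953.2520 = 0.6368
W = 0.6368 * 1710.8610 = 1089.4711 kJ
Qc = 1710.8610 - 1089.4711 = 621.3899 kJ

eta = 63.6797%, W = 1089.4711 kJ, Qc = 621.3899 kJ


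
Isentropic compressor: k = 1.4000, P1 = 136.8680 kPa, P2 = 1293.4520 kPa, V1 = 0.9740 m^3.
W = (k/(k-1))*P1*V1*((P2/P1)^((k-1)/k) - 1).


(k-1)/k = 0.2857
(P2/P1)^exp = 1.8998
W = 3.5000 * 136.8680 * 0.9740 * (1.8998 - 1) = 419.8144 kJ

419.8144 kJ


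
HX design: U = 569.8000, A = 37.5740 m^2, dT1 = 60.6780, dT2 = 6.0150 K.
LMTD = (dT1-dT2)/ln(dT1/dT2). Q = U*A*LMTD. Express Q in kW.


LMTD = 23.6501 K
Q = 569.8000 * 37.5740 * 23.6501 = 506340.1328 W = 506.3401 kW

506.3401 kW


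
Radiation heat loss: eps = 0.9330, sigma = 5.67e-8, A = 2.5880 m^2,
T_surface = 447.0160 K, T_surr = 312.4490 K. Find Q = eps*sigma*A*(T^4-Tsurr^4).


T^4 = 3.9929e+10
Tsurr^4 = 9.5305e+09
Q = 0.9330 * 5.67e-8 * 2.5880 * 3.0399e+10 = 4161.8450 W

4161.8450 W


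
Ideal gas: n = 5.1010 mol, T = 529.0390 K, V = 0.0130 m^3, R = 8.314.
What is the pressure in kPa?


P = nRT/V = 5.1010 * 8.314 * 529.0390 / 0.0130
= 22436.3927 / 0.0130 = 1725876.3604 Pa = 1725.8764 kPa

1725.8764 kPa


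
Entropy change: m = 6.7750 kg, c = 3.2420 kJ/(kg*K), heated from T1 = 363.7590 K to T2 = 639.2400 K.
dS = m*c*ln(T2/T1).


T2/T1 = 1.7573
ln(T2/T1) = 0.5638
dS = 6.7750 * 3.2420 * 0.5638 = 12.3834 kJ/K

12.3834 kJ/K


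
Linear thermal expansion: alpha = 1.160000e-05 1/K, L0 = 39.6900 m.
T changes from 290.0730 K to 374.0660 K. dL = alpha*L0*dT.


dT = 83.9930 K
dL = 1.160000e-05 * 39.6900 * 83.9930 = 0.038671 m
L_final = 39.728671 m

dL = 0.038671 m


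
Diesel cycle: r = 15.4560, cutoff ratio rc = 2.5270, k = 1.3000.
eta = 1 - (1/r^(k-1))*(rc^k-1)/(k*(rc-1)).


r^(k-1) = 2.2737
rc^k = 3.3372
eta = 0.4822 = 48.2166%

48.2166%


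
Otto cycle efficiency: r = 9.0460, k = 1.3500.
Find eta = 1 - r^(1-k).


r^(k-1) = 2.1615
eta = 1 - 1/2.1615 = 0.5374 = 53.7363%

53.7363%


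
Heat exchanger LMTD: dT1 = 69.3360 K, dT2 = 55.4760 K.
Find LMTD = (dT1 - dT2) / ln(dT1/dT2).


dT1/dT2 = 1.2498
ln(dT1/dT2) = 0.2230
LMTD = 13.8600 / 0.2230 = 62.1486 K

62.1486 K


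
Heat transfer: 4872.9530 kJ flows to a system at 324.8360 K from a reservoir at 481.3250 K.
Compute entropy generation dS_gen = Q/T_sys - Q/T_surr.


dS_sys = 4872.9530/324.8360 = 15.0013 kJ/K
dS_surr = -4872.9530/481.3250 = -10.1240 kJ/K
dS_gen = 15.0013 - 10.1240 = 4.8772 kJ/K (irreversible)

dS_gen = 4.8772 kJ/K, irreversible


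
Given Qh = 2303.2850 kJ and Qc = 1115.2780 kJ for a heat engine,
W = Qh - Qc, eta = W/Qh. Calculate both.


W = 2303.2850 - 1115.2780 = 1188.0070 kJ
eta = 1188.0070 / 2303.2850 = 0.5158 = 51.5788%

W = 1188.0070 kJ, eta = 51.5788%


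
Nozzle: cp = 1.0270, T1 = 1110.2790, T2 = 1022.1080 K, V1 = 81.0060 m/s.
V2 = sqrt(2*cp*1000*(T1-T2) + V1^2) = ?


dT = 88.1710 K
2*cp*1000*dT = 181103.2340
V1^2 = 6561.9720
V2 = sqrt(187665.2060) = 433.2034 m/s

433.2034 m/s


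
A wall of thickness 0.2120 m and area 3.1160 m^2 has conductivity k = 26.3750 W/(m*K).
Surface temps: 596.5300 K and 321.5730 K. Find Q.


dT = 274.9570 K
Q = 26.3750 * 3.1160 * 274.9570 / 0.2120 = 106590.5829 W

106590.5829 W


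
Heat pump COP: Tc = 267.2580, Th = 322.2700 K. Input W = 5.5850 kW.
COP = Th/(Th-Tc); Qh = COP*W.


COP = 322.2700 / 55.0120 = 5.8582
Qh = 5.8582 * 5.5850 = 32.7179 kW

COP = 5.8582, Qh = 32.7179 kW


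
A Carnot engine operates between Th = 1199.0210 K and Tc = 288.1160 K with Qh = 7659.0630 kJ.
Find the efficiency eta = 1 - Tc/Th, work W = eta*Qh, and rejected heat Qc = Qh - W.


eta = 1 - 288.1160/1199.0210 = 0.7597
W = 0.7597 * 7659.0630 = 5818.6460 kJ
Qc = 7659.0630 - 5818.6460 = 1840.4170 kJ

eta = 75.9707%, W = 5818.6460 kJ, Qc = 1840.4170 kJ


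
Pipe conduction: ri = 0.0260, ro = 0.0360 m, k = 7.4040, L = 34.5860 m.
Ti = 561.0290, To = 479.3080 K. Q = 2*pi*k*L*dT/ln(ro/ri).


dT = 81.7210 K
ln(ro/ri) = 0.3254
Q = 2*pi*7.4040*34.5860*81.7210 / 0.3254 = 404047.8905 W

404047.8905 W


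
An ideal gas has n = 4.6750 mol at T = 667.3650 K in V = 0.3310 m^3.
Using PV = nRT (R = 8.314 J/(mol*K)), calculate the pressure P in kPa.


P = nRT/V = 4.6750 * 8.314 * 667.3650 / 0.3310
= 25939.1095 / 0.3310 = 78365.8896 Pa = 78.3659 kPa

78.3659 kPa


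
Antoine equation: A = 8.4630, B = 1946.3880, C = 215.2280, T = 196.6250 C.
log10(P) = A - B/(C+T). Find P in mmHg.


C+T = 411.8530
B/(C+T) = 4.7259
log10(P) = 8.4630 - 4.7259 = 3.7371
P = 10^3.7371 = 5458.4720 mmHg

5458.4720 mmHg


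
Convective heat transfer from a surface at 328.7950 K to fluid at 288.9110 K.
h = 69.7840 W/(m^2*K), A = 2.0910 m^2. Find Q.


dT = 39.8840 K
Q = 69.7840 * 2.0910 * 39.8840 = 5819.8072 W

5819.8072 W


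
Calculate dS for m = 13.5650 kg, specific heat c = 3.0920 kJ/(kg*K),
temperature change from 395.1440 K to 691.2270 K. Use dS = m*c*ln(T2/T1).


T2/T1 = 1.7493
ln(T2/T1) = 0.5592
dS = 13.5650 * 3.0920 * 0.5592 = 23.4553 kJ/K

23.4553 kJ/K


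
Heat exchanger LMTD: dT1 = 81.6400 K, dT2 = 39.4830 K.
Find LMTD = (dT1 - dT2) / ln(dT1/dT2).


dT1/dT2 = 2.0677
ln(dT1/dT2) = 0.7264
LMTD = 42.1570 / 0.7264 = 58.0316 K

58.0316 K


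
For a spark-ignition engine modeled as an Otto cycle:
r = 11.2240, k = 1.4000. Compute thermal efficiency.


r^(k-1) = 2.6306
eta = 1 - 1/2.6306 = 0.6199 = 61.9862%

61.9862%


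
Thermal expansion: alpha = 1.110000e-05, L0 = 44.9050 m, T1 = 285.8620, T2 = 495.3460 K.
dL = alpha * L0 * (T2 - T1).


dT = 209.4840 K
dL = 1.110000e-05 * 44.9050 * 209.4840 = 0.104416 m
L_final = 45.009416 m

dL = 0.104416 m


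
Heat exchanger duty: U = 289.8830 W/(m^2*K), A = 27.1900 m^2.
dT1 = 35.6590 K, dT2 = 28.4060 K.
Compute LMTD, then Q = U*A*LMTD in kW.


LMTD = 31.8952 K
Q = 289.8830 * 27.1900 * 31.8952 = 251395.1647 W = 251.3952 kW

251.3952 kW


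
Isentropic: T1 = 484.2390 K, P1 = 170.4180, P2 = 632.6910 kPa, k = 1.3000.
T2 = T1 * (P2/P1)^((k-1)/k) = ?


(k-1)/k = 0.2308
(P2/P1)^exp = 1.3535
T2 = 484.2390 * 1.3535 = 655.4258 K

655.4258 K


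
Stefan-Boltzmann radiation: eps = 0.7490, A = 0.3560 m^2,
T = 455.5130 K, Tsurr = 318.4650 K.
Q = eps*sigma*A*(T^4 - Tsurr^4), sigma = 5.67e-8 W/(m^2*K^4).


T^4 = 4.3053e+10
Tsurr^4 = 1.0286e+10
Q = 0.7490 * 5.67e-8 * 0.3560 * 3.2767e+10 = 495.3943 W

495.3943 W


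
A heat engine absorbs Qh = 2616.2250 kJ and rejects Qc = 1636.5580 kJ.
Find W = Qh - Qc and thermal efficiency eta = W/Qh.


W = 2616.2250 - 1636.5580 = 979.6670 kJ
eta = 979.6670 / 2616.2250 = 0.3745 = 37.4458%

W = 979.6670 kJ, eta = 37.4458%


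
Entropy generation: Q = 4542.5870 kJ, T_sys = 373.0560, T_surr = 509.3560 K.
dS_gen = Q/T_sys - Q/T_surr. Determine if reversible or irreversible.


dS_sys = 4542.5870/373.0560 = 12.1767 kJ/K
dS_surr = -4542.5870/509.3560 = -8.9183 kJ/K
dS_gen = 12.1767 - 8.9183 = 3.2584 kJ/K (irreversible)

dS_gen = 3.2584 kJ/K, irreversible


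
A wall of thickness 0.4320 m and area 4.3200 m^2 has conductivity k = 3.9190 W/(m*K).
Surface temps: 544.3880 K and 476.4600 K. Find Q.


dT = 67.9280 K
Q = 3.9190 * 4.3200 * 67.9280 / 0.4320 = 2662.0983 W

2662.0983 W


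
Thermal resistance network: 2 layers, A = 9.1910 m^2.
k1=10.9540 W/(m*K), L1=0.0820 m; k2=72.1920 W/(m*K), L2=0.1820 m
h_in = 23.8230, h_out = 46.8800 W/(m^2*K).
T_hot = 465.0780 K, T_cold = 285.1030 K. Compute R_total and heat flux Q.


R_conv_in = 1/(23.8230*9.1910) = 0.0046
R_1 = 0.0820/(10.9540*9.1910) = 0.0008
R_2 = 0.1820/(72.1920*9.1910) = 0.0003
R_conv_out = 1/(46.8800*9.1910) = 0.0023
R_total = 0.0080 K/W
Q = 179.9750 / 0.0080 = 22562.4794 W

R_total = 0.0080 K/W, Q = 22562.4794 W


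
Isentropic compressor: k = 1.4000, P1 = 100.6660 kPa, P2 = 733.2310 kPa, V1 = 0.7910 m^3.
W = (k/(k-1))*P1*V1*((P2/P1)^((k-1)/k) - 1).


(k-1)/k = 0.2857
(P2/P1)^exp = 1.7636
W = 3.5000 * 100.6660 * 0.7910 * (1.7636 - 1) = 212.7969 kJ

212.7969 kJ


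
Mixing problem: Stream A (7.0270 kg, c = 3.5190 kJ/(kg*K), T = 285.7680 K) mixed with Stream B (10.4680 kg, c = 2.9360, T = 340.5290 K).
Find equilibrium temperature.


num = 17532.3095
den = 55.4621
Tf = 316.1136 K

316.1136 K


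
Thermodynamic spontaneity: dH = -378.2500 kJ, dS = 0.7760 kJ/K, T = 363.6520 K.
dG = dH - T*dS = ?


T*dS = 363.6520 * 0.7760 = 282.1940 kJ
dG = -378.2500 - 282.1940 = -660.4440 kJ (spontaneous)

dG = -660.4440 kJ, spontaneous


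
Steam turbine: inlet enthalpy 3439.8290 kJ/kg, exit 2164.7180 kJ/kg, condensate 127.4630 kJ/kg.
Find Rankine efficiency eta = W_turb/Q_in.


W = 1275.1110 kJ/kg
Q_in = 3312.3660 kJ/kg
eta = 0.3850 = 38.4955%

eta = 38.4955%


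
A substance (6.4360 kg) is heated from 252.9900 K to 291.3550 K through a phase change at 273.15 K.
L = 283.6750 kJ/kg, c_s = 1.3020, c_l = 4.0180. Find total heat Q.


Q1 (sensible, solid) = 6.4360 * 1.3020 * 20.1600 = 168.9342 kJ
Q2 (latent) = 6.4360 * 283.6750 = 1825.7323 kJ
Q3 (sensible, liquid) = 6.4360 * 4.0180 * 18.2050 = 470.7785 kJ
Q_total = 2465.4450 kJ

2465.4450 kJ


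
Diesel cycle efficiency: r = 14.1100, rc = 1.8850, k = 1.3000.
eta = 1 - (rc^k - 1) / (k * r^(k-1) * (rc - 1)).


r^(k-1) = 2.2124
rc^k = 2.2798
eta = 0.4972 = 49.7181%

49.7181%


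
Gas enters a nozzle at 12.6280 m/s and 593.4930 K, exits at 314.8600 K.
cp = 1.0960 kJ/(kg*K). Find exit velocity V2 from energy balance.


dT = 278.6330 K
2*cp*1000*dT = 610763.5360
V1^2 = 159.4664
V2 = sqrt(610923.0024) = 781.6156 m/s

781.6156 m/s


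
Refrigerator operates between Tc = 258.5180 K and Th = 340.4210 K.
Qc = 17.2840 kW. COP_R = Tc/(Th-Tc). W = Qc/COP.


COP = 258.5180 / 81.9030 = 3.1564
W = 17.2840 / 3.1564 = 5.4759 kW

COP = 3.1564, W = 5.4759 kW


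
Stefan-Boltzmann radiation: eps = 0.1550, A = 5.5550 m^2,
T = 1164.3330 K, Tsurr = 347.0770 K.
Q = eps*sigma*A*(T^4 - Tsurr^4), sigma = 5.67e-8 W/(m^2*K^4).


T^4 = 1.8378e+12
Tsurr^4 = 1.4511e+10
Q = 0.1550 * 5.67e-8 * 5.5550 * 1.8233e+12 = 89015.3590 W

89015.3590 W


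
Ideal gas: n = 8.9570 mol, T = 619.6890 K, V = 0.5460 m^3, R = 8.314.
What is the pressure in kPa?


P = nRT/V = 8.9570 * 8.314 * 619.6890 / 0.5460
= 46147.3091 / 0.5460 = 84518.8811 Pa = 84.5189 kPa

84.5189 kPa


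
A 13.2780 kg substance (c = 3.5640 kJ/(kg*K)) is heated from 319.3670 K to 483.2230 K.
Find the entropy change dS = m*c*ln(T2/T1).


T2/T1 = 1.5131
ln(T2/T1) = 0.4141
dS = 13.2780 * 3.5640 * 0.4141 = 19.5981 kJ/K

19.5981 kJ/K


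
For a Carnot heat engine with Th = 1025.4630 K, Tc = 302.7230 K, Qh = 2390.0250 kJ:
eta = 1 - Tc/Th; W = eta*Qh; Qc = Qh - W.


eta = 1 - 302.7230/1025.4630 = 0.7048
W = 0.7048 * 2390.0250 = 1684.4749 kJ
Qc = 2390.0250 - 1684.4749 = 705.5501 kJ

eta = 70.4794%, W = 1684.4749 kJ, Qc = 705.5501 kJ


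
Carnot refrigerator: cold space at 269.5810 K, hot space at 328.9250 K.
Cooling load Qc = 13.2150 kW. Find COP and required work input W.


COP = 269.5810 / 59.3440 = 4.5427
W = 13.2150 / 4.5427 = 2.9091 kW

COP = 4.5427, W = 2.9091 kW


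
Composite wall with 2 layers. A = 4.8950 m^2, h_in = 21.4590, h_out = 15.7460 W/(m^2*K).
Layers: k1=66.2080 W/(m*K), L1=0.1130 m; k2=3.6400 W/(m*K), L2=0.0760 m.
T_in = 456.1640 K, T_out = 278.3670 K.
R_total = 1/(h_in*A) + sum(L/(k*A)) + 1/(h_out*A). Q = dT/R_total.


R_conv_in = 1/(21.4590*4.8950) = 0.0095
R_1 = 0.1130/(66.2080*4.8950) = 0.0003
R_2 = 0.0760/(3.6400*4.8950) = 0.0043
R_conv_out = 1/(15.7460*4.8950) = 0.0130
R_total = 0.0271 K/W
Q = 177.7970 / 0.0271 = 6558.7947 W

R_total = 0.0271 K/W, Q = 6558.7947 W


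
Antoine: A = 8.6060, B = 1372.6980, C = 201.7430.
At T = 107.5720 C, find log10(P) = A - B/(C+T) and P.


C+T = 309.3150
B/(C+T) = 4.4379
log10(P) = 8.6060 - 4.4379 = 4.1681
P = 10^4.1681 = 14727.7257 mmHg

14727.7257 mmHg


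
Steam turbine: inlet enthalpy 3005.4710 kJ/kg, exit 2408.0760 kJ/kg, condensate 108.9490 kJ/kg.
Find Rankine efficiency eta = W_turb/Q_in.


W = 597.3950 kJ/kg
Q_in = 2896.5220 kJ/kg
eta = 0.2062 = 20.6246%

eta = 20.6246%


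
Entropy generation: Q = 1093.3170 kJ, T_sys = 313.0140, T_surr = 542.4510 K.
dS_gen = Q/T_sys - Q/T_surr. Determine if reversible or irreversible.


dS_sys = 1093.3170/313.0140 = 3.4929 kJ/K
dS_surr = -1093.3170/542.4510 = -2.0155 kJ/K
dS_gen = 3.4929 - 2.0155 = 1.4774 kJ/K (irreversible)

dS_gen = 1.4774 kJ/K, irreversible


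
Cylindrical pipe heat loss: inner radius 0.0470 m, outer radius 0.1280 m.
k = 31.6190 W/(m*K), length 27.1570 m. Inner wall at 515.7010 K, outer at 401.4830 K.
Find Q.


dT = 114.2180 K
ln(ro/ri) = 1.0019
Q = 2*pi*31.6190*27.1570*114.2180 / 1.0019 = 615074.1588 W

615074.1588 W


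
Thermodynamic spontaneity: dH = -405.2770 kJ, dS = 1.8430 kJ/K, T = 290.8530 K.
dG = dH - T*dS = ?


T*dS = 290.8530 * 1.8430 = 536.0421 kJ
dG = -405.2770 - 536.0421 = -941.3191 kJ (spontaneous)

dG = -941.3191 kJ, spontaneous


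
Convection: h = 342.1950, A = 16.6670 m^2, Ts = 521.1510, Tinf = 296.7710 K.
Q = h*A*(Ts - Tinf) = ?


dT = 224.3800 K
Q = 342.1950 * 16.6670 * 224.3800 = 1279720.8289 W

1279720.8289 W


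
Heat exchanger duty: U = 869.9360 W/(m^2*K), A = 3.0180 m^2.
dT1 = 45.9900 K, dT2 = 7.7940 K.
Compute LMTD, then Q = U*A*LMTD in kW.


LMTD = 21.5180 K
Q = 869.9360 * 3.0180 * 21.5180 = 56494.8675 W = 56.4949 kW

56.4949 kW


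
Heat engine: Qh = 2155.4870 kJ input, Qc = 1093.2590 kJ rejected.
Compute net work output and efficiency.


W = 2155.4870 - 1093.2590 = 1062.2280 kJ
eta = 1062.2280 / 2155.4870 = 0.4928 = 49.2802%

W = 1062.2280 kJ, eta = 49.2802%


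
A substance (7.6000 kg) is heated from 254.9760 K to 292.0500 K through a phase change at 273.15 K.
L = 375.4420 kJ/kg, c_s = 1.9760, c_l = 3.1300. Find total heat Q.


Q1 (sensible, solid) = 7.6000 * 1.9760 * 18.1740 = 272.9299 kJ
Q2 (latent) = 7.6000 * 375.4420 = 2853.3592 kJ
Q3 (sensible, liquid) = 7.6000 * 3.1300 * 18.9000 = 449.5932 kJ
Q_total = 3575.8823 kJ

3575.8823 kJ


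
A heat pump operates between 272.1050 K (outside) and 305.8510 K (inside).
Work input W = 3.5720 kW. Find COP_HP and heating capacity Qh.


COP = 305.8510 / 33.7460 = 9.0633
Qh = 9.0633 * 3.5720 = 32.3742 kW

COP = 9.0633, Qh = 32.3742 kW


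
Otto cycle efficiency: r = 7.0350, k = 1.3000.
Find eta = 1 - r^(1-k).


r^(k-1) = 1.7955
eta = 1 - 1/1.7955 = 0.4430 = 44.3044%

44.3044%


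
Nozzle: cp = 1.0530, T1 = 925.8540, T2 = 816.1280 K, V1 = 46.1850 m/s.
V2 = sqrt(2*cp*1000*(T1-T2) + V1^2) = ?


dT = 109.7260 K
2*cp*1000*dT = 231082.9560
V1^2 = 2133.0542
V2 = sqrt(233216.0102) = 482.9244 m/s

482.9244 m/s


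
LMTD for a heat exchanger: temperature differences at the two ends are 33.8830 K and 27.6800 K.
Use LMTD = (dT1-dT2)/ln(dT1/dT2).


dT1/dT2 = 1.2241
ln(dT1/dT2) = 0.2022
LMTD = 6.2030 / 0.2022 = 30.6770 K

30.6770 K


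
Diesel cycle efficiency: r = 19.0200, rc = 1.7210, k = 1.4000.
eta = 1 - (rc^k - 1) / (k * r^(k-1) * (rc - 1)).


r^(k-1) = 3.2485
rc^k = 2.1384
eta = 0.6528 = 65.2819%

65.2819%


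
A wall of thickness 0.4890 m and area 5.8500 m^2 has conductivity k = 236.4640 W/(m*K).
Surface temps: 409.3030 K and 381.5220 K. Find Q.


dT = 27.7810 K
Q = 236.4640 * 5.8500 * 27.7810 / 0.4890 = 78588.6653 W

78588.6653 W


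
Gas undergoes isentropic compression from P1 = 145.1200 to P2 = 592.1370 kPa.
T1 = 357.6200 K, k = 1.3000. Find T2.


(k-1)/k = 0.2308
(P2/P1)^exp = 1.3833
T2 = 357.6200 * 1.3833 = 494.7108 K

494.7108 K


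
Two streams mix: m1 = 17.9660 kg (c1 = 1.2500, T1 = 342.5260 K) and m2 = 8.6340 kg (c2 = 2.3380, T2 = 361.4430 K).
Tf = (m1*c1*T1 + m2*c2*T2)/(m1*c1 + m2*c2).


num = 14988.4716
den = 42.6438
Tf = 351.4807 K

351.4807 K


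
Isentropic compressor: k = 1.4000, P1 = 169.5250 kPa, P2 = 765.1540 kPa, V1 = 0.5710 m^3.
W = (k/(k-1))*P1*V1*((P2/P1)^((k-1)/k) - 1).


(k-1)/k = 0.2857
(P2/P1)^exp = 1.5382
W = 3.5000 * 169.5250 * 0.5710 * (1.5382 - 1) = 182.3297 kJ

182.3297 kJ


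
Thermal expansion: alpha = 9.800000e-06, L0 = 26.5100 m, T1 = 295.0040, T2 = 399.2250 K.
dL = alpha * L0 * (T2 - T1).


dT = 104.2210 K
dL = 9.800000e-06 * 26.5100 * 104.2210 = 0.027076 m
L_final = 26.537076 m

dL = 0.027076 m


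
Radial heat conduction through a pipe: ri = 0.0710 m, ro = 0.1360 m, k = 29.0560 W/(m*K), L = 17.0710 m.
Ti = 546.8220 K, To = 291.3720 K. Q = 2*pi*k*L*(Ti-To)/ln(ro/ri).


dT = 255.4500 K
ln(ro/ri) = 0.6500
Q = 2*pi*29.0560*17.0710*255.4500 / 0.6500 = 1224852.8190 W

1224852.8190 W


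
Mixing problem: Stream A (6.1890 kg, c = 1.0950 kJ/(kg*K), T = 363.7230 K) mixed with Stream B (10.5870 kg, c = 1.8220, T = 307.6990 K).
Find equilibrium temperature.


num = 8400.2986
den = 26.0665
Tf = 322.2645 K

322.2645 K


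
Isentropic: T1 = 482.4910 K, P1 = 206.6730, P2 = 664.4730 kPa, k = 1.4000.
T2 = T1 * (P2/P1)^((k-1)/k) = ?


(k-1)/k = 0.2857
(P2/P1)^exp = 1.3961
T2 = 482.4910 * 1.3961 = 673.5994 K

673.5994 K


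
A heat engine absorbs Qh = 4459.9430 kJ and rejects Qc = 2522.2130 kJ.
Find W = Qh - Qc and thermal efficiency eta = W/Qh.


W = 4459.9430 - 2522.2130 = 1937.7300 kJ
eta = 1937.7300 / 4459.9430 = 0.4345 = 43.4474%

W = 1937.7300 kJ, eta = 43.4474%


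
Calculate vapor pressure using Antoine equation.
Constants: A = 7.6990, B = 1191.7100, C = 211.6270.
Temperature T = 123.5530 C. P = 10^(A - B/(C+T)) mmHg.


C+T = 335.1800
B/(C+T) = 3.5554
log10(P) = 7.6990 - 3.5554 = 4.1436
P = 10^4.1436 = 13917.6881 mmHg

13917.6881 mmHg


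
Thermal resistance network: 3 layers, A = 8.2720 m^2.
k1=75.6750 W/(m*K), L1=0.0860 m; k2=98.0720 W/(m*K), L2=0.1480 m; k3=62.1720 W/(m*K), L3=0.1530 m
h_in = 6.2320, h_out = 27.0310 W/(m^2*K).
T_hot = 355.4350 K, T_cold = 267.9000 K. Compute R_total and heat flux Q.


R_conv_in = 1/(6.2320*8.2720) = 0.0194
R_1 = 0.0860/(75.6750*8.2720) = 0.0001
R_2 = 0.1480/(98.0720*8.2720) = 0.0002
R_3 = 0.1530/(62.1720*8.2720) = 0.0003
R_conv_out = 1/(27.0310*8.2720) = 0.0045
R_total = 0.0245 K/W
Q = 87.5350 / 0.0245 = 3574.6361 W

R_total = 0.0245 K/W, Q = 3574.6361 W


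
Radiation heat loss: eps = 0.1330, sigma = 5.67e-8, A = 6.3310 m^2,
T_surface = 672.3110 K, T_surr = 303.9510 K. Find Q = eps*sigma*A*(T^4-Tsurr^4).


T^4 = 2.0431e+11
Tsurr^4 = 8.5352e+09
Q = 0.1330 * 5.67e-8 * 6.3310 * 1.9577e+11 = 9346.6211 W

9346.6211 W


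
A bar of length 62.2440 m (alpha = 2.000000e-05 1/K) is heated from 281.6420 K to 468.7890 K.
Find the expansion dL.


dT = 187.1470 K
dL = 2.000000e-05 * 62.2440 * 187.1470 = 0.232976 m
L_final = 62.476976 m

dL = 0.232976 m


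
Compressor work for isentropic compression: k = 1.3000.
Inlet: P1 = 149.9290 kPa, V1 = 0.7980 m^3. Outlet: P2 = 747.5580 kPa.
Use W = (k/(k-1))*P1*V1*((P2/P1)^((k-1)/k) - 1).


(k-1)/k = 0.2308
(P2/P1)^exp = 1.4488
W = 4.3333 * 149.9290 * 0.7980 * (1.4488 - 1) = 232.7047 kJ

232.7047 kJ


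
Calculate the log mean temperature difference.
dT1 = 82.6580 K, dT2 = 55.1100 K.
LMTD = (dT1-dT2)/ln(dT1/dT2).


dT1/dT2 = 1.4999
ln(dT1/dT2) = 0.4054
LMTD = 27.5480 / 0.4054 = 67.9559 K

67.9559 K


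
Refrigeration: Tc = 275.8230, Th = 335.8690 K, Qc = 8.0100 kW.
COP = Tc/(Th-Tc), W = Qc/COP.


COP = 275.8230 / 60.0460 = 4.5935
W = 8.0100 / 4.5935 = 1.7438 kW

COP = 4.5935, W = 1.7438 kW


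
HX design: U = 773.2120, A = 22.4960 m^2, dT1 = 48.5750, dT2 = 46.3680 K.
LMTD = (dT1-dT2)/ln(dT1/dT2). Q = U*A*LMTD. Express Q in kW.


LMTD = 47.4629 K
Q = 773.2120 * 22.4960 * 47.4629 = 825578.9307 W = 825.5789 kW

825.5789 kW


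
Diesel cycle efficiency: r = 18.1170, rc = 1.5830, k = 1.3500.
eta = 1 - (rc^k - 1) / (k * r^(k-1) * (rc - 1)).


r^(k-1) = 2.7563
rc^k = 1.8591
eta = 0.6040 = 60.3992%

60.3992%


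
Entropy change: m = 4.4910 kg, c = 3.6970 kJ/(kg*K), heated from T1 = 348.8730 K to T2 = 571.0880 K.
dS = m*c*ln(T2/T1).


T2/T1 = 1.6370
ln(T2/T1) = 0.4928
dS = 4.4910 * 3.6970 * 0.4928 = 8.1827 kJ/K

8.1827 kJ/K


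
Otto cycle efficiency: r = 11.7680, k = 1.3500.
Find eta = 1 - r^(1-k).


r^(k-1) = 2.3700
eta = 1 - 1/2.3700 = 0.5781 = 57.8057%

57.8057%


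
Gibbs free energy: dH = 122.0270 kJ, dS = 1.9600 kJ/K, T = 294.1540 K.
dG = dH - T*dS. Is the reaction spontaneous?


T*dS = 294.1540 * 1.9600 = 576.5418 kJ
dG = 122.0270 - 576.5418 = -454.5148 kJ (spontaneous)

dG = -454.5148 kJ, spontaneous


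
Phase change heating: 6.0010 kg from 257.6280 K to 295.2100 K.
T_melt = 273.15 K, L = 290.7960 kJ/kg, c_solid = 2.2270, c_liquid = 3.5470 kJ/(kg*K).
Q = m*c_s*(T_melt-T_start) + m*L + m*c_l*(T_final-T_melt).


Q1 (sensible, solid) = 6.0010 * 2.2270 * 15.5220 = 207.4395 kJ
Q2 (latent) = 6.0010 * 290.7960 = 1745.0668 kJ
Q3 (sensible, liquid) = 6.0010 * 3.5470 * 22.0600 = 469.5592 kJ
Q_total = 2422.0655 kJ

2422.0655 kJ


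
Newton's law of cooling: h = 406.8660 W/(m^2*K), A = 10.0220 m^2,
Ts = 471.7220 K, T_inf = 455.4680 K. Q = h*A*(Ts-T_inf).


dT = 16.2540 K
Q = 406.8660 * 10.0220 * 16.2540 = 66277.4900 W

66277.4900 W


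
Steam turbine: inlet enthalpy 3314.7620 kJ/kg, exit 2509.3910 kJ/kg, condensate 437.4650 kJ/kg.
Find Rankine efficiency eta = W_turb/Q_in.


W = 805.3710 kJ/kg
Q_in = 2877.2970 kJ/kg
eta = 0.2799 = 27.9905%

eta = 27.9905%


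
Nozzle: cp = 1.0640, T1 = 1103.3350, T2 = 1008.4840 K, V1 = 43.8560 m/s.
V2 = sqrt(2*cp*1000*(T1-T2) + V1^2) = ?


dT = 94.8510 K
2*cp*1000*dT = 201842.9280
V1^2 = 1923.3487
V2 = sqrt(203766.2767) = 451.4048 m/s

451.4048 m/s


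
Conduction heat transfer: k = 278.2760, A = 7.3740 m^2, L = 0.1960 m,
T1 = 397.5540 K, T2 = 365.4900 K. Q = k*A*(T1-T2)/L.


dT = 32.0640 K
Q = 278.2760 * 7.3740 * 32.0640 / 0.1960 = 335691.6308 W

335691.6308 W


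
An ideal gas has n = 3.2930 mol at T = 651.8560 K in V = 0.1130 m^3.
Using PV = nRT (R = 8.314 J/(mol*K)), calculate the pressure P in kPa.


P = nRT/V = 3.2930 * 8.314 * 651.8560 / 0.1130
= 17846.5149 / 0.1130 = 157933.7599 Pa = 157.9338 kPa

157.9338 kPa


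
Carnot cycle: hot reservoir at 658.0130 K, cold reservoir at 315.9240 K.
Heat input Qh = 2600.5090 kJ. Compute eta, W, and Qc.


eta = 1 - 315.9240/658.0130 = 0.5199
W = 0.5199 * 2600.5090 = 1351.9574 kJ
Qc = 2600.5090 - 1351.9574 = 1248.5516 kJ

eta = 51.9882%, W = 1351.9574 kJ, Qc = 1248.5516 kJ


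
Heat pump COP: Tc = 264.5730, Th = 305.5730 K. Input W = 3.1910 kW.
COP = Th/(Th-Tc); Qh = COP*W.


COP = 305.5730 / 41.0000 = 7.4530
Qh = 7.4530 * 3.1910 = 23.7825 kW

COP = 7.4530, Qh = 23.7825 kW


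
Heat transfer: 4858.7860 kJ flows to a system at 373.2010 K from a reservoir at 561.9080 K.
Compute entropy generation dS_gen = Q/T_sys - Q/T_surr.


dS_sys = 4858.7860/373.2010 = 13.0192 kJ/K
dS_surr = -4858.7860/561.9080 = -8.6469 kJ/K
dS_gen = 13.0192 - 8.6469 = 4.3723 kJ/K (irreversible)

dS_gen = 4.3723 kJ/K, irreversible


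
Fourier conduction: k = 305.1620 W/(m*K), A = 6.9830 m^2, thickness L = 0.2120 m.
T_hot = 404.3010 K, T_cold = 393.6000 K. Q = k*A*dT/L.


dT = 10.7010 K
Q = 305.1620 * 6.9830 * 10.7010 / 0.2120 = 107562.5273 W

107562.5273 W


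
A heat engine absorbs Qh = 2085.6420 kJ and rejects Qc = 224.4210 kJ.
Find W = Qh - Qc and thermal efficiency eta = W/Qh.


W = 2085.6420 - 224.4210 = 1861.2210 kJ
eta = 1861.2210 / 2085.6420 = 0.8924 = 89.2397%

W = 1861.2210 kJ, eta = 89.2397%


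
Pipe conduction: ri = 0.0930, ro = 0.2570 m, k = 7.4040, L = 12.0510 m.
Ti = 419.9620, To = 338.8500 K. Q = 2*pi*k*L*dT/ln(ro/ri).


dT = 81.1120 K
ln(ro/ri) = 1.0165
Q = 2*pi*7.4040*12.0510*81.1120 / 1.0165 = 44735.9942 W

44735.9942 W


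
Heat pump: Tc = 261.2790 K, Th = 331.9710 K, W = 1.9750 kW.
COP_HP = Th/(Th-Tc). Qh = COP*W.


COP = 331.9710 / 70.6920 = 4.6960
Qh = 4.6960 * 1.9750 = 9.2746 kW

COP = 4.6960, Qh = 9.2746 kW


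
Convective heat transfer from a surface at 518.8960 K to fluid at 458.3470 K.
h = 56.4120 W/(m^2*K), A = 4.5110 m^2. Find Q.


dT = 60.5490 K
Q = 56.4120 * 4.5110 * 60.5490 = 15408.1784 W

15408.1784 W


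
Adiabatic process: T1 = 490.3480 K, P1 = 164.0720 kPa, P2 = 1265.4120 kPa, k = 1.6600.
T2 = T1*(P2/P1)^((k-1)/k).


(k-1)/k = 0.3976
(P2/P1)^exp = 2.2529
T2 = 490.3480 * 2.2529 = 1104.7031 K

1104.7031 K


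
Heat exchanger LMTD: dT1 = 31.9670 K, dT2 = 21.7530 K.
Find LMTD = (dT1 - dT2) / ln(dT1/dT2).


dT1/dT2 = 1.4695
ln(dT1/dT2) = 0.3850
LMTD = 10.2140 / 0.3850 = 26.5331 K

26.5331 K


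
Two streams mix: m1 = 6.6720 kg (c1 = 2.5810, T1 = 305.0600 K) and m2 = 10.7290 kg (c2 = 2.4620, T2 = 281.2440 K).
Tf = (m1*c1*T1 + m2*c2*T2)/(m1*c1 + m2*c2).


num = 12682.2684
den = 43.6352
Tf = 290.6429 K

290.6429 K


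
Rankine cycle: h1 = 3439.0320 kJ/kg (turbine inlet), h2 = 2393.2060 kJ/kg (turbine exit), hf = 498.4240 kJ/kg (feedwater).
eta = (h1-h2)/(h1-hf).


W = 1045.8260 kJ/kg
Q_in = 2940.6080 kJ/kg
eta = 0.3556 = 35.5650%

eta = 35.5650%


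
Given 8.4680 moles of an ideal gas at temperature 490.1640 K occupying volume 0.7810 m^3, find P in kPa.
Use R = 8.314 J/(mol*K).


P = nRT/V = 8.4680 * 8.314 * 490.1640 / 0.7810
= 34508.9926 / 0.7810 = 44185.6499 Pa = 44.1856 kPa

44.1856 kPa


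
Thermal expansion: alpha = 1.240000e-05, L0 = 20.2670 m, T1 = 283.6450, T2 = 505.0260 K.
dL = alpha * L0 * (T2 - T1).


dT = 221.3810 K
dL = 1.240000e-05 * 20.2670 * 221.3810 = 0.055635 m
L_final = 20.322635 m

dL = 0.055635 m


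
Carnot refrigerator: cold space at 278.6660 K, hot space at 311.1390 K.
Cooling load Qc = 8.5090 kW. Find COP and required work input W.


COP = 278.6660 / 32.4730 = 8.5815
W = 8.5090 / 8.5815 = 0.9916 kW

COP = 8.5815, W = 0.9916 kW


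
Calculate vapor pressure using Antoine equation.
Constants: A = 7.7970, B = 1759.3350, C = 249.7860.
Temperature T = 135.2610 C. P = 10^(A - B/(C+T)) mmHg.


C+T = 385.0470
B/(C+T) = 4.5691
log10(P) = 7.7970 - 4.5691 = 3.2279
P = 10^3.2279 = 1689.8824 mmHg

1689.8824 mmHg


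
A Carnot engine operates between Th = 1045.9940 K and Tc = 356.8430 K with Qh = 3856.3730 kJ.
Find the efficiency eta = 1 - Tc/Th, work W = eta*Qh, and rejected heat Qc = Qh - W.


eta = 1 - 356.8430/1045.9940 = 0.6588
W = 0.6588 * 3856.3730 = 2540.7634 kJ
Qc = 3856.3730 - 2540.7634 = 1315.6096 kJ

eta = 65.8848%, W = 2540.7634 kJ, Qc = 1315.6096 kJ


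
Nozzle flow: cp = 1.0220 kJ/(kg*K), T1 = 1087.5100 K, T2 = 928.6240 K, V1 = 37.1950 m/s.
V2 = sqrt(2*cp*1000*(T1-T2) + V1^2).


dT = 158.8860 K
2*cp*1000*dT = 324762.9840
V1^2 = 1383.4680
V2 = sqrt(326146.4520) = 571.0923 m/s

571.0923 m/s


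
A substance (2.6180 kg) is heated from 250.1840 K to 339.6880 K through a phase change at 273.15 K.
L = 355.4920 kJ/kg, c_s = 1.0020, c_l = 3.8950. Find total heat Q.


Q1 (sensible, solid) = 2.6180 * 1.0020 * 22.9660 = 60.2452 kJ
Q2 (latent) = 2.6180 * 355.4920 = 930.6781 kJ
Q3 (sensible, liquid) = 2.6180 * 3.8950 * 66.5380 = 678.4953 kJ
Q_total = 1669.4186 kJ

1669.4186 kJ


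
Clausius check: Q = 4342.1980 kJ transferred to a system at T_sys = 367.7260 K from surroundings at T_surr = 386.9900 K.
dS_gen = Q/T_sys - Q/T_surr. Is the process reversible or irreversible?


dS_sys = 4342.1980/367.7260 = 11.8082 kJ/K
dS_surr = -4342.1980/386.9900 = -11.2204 kJ/K
dS_gen = 11.8082 - 11.2204 = 0.5878 kJ/K (irreversible)

dS_gen = 0.5878 kJ/K, irreversible


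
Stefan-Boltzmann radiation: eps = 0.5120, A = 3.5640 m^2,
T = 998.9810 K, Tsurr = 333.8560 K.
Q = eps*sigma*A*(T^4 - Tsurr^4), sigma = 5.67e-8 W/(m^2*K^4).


T^4 = 9.9593e+11
Tsurr^4 = 1.2423e+10
Q = 0.5120 * 5.67e-8 * 3.5640 * 9.8351e+11 = 101757.9012 W

101757.9012 W


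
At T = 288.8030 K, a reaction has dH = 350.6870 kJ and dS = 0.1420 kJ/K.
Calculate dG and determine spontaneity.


T*dS = 288.8030 * 0.1420 = 41.0100 kJ
dG = 350.6870 - 41.0100 = 309.6770 kJ (non-spontaneous)

dG = 309.6770 kJ, non-spontaneous


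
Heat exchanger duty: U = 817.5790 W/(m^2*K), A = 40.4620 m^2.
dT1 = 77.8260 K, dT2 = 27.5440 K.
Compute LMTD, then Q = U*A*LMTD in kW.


LMTD = 48.4090 K
Q = 817.5790 * 40.4620 * 48.4090 = 1601412.8749 W = 1601.4129 kW

1601.4129 kW


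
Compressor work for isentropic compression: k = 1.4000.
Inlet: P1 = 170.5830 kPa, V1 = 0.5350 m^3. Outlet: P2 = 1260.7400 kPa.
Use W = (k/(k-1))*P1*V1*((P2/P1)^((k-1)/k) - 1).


(k-1)/k = 0.2857
(P2/P1)^exp = 1.7709
W = 3.5000 * 170.5830 * 0.5350 * (1.7709 - 1) = 246.2423 kJ

246.2423 kJ


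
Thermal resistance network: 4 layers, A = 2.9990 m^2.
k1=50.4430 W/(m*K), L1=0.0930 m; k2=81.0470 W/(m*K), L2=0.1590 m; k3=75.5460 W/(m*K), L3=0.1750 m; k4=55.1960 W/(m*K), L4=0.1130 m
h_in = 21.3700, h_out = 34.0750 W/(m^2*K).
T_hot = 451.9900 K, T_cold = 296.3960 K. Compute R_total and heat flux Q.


R_conv_in = 1/(21.3700*2.9990) = 0.0156
R_1 = 0.0930/(50.4430*2.9990) = 0.0006
R_2 = 0.1590/(81.0470*2.9990) = 0.0007
R_3 = 0.1750/(75.5460*2.9990) = 0.0008
R_4 = 0.1130/(55.1960*2.9990) = 0.0007
R_conv_out = 1/(34.0750*2.9990) = 0.0098
R_total = 0.0281 K/W
Q = 155.5940 / 0.0281 = 5534.5976 W

R_total = 0.0281 K/W, Q = 5534.5976 W


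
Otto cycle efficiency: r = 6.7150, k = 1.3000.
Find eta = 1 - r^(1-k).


r^(k-1) = 1.7706
eta = 1 - 1/1.7706 = 0.4352 = 43.5211%

43.5211%


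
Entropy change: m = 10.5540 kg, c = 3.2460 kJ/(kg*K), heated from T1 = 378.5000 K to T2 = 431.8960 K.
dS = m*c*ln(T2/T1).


T2/T1 = 1.1411
ln(T2/T1) = 0.1320
dS = 10.5540 * 3.2460 * 0.1320 = 4.5210 kJ/K

4.5210 kJ/K


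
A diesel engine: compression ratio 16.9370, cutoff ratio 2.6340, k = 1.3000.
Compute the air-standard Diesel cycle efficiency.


r^(k-1) = 2.3370
rc^k = 3.5221
eta = 0.4919 = 49.1941%

49.1941%


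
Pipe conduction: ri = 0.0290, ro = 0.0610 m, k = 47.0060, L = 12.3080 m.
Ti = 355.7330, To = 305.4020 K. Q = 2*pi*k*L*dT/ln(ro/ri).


dT = 50.3310 K
ln(ro/ri) = 0.7436
Q = 2*pi*47.0060*12.3080*50.3310 / 0.7436 = 246053.5637 W

246053.5637 W


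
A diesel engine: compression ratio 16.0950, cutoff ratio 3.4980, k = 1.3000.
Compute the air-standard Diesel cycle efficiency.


r^(k-1) = 2.3015
rc^k = 5.0929
eta = 0.4524 = 45.2368%

45.2368%


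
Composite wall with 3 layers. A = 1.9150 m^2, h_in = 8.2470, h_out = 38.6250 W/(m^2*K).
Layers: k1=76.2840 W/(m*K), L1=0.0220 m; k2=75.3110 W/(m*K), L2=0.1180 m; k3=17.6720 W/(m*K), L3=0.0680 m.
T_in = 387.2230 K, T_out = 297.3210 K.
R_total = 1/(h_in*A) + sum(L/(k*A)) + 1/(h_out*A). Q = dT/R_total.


R_conv_in = 1/(8.2470*1.9150) = 0.0633
R_1 = 0.0220/(76.2840*1.9150) = 0.0002
R_2 = 0.1180/(75.3110*1.9150) = 0.0008
R_3 = 0.0680/(17.6720*1.9150) = 0.0020
R_conv_out = 1/(38.6250*1.9150) = 0.0135
R_total = 0.0798 K/W
Q = 89.9020 / 0.0798 = 1126.3533 W

R_total = 0.0798 K/W, Q = 1126.3533 W


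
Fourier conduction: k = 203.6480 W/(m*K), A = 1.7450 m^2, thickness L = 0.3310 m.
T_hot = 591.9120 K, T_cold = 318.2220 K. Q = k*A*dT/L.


dT = 273.6900 K
Q = 203.6480 * 1.7450 * 273.6900 / 0.3310 = 293837.0237 W

293837.0237 W


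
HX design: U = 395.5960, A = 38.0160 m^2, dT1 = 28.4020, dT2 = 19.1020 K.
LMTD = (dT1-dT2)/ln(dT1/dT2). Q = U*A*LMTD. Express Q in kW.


LMTD = 23.4454 K
Q = 395.5960 * 38.0160 * 23.4454 = 352594.6425 W = 352.5946 kW

352.5946 kW


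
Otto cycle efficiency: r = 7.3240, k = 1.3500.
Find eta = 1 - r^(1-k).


r^(k-1) = 2.0075
eta = 1 - 1/2.0075 = 0.5019 = 50.1875%

50.1875%


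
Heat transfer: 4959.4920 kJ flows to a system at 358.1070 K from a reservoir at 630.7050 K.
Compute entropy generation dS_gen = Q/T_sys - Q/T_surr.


dS_sys = 4959.4920/358.1070 = 13.8492 kJ/K
dS_surr = -4959.4920/630.7050 = -7.8634 kJ/K
dS_gen = 13.8492 - 7.8634 = 5.9858 kJ/K (irreversible)

dS_gen = 5.9858 kJ/K, irreversible


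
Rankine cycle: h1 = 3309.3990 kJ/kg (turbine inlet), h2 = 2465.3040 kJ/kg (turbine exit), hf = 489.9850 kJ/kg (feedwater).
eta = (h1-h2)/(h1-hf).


W = 844.0950 kJ/kg
Q_in = 2819.4140 kJ/kg
eta = 0.2994 = 29.9387%

eta = 29.9387%


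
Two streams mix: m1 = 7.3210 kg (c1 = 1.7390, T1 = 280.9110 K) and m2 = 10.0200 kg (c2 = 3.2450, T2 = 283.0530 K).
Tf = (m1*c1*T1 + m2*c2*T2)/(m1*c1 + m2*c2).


num = 12779.7795
den = 45.2461
Tf = 282.4503 K

282.4503 K


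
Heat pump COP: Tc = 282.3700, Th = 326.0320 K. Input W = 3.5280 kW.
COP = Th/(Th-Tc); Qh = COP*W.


COP = 326.0320 / 43.6620 = 7.4672
Qh = 7.4672 * 3.5280 = 26.3442 kW

COP = 7.4672, Qh = 26.3442 kW


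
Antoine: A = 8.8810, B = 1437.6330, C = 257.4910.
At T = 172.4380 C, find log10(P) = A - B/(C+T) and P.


C+T = 429.9290
B/(C+T) = 3.3439
log10(P) = 8.8810 - 3.3439 = 5.5371
P = 10^5.5371 = 344441.3733 mmHg

344441.3733 mmHg


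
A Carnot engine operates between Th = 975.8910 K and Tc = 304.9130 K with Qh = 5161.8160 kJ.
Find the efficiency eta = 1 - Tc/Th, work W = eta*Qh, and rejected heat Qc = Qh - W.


eta = 1 - 304.9130/975.8910 = 0.6876
W = 0.6876 * 5161.8160 = 3549.0285 kJ
Qc = 5161.8160 - 3549.0285 = 1612.7875 kJ

eta = 68.7554%, W = 3549.0285 kJ, Qc = 1612.7875 kJ


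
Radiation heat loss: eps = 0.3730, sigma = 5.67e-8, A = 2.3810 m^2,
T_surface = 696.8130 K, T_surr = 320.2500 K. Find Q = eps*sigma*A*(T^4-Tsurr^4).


T^4 = 2.3576e+11
Tsurr^4 = 1.0519e+10
Q = 0.3730 * 5.67e-8 * 2.3810 * 2.2524e+11 = 11342.1186 W

11342.1186 W


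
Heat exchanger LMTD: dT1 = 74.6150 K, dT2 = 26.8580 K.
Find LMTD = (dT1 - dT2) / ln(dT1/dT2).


dT1/dT2 = 2.7781
ln(dT1/dT2) = 1.0218
LMTD = 47.7570 / 1.0218 = 46.7391 K

46.7391 K


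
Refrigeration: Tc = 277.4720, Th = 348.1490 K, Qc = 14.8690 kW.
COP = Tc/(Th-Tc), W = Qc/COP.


COP = 277.4720 / 70.6770 = 3.9259
W = 14.8690 / 3.9259 = 3.7874 kW

COP = 3.9259, W = 3.7874 kW


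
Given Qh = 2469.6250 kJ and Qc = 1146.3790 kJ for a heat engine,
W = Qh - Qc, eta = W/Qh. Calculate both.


W = 2469.6250 - 1146.3790 = 1323.2460 kJ
eta = 1323.2460 / 2469.6250 = 0.5358 = 53.5808%

W = 1323.2460 kJ, eta = 53.5808%


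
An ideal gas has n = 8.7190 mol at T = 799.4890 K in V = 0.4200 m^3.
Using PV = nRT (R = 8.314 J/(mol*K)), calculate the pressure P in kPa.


P = nRT/V = 8.7190 * 8.314 * 799.4890 / 0.4200
= 57954.7705 / 0.4200 = 137987.5489 Pa = 137.9875 kPa

137.9875 kPa


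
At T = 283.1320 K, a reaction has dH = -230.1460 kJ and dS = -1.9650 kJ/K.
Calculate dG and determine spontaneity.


T*dS = 283.1320 * -1.9650 = -556.3544 kJ
dG = -230.1460 + 556.3544 = 326.2084 kJ (non-spontaneous)

dG = 326.2084 kJ, non-spontaneous


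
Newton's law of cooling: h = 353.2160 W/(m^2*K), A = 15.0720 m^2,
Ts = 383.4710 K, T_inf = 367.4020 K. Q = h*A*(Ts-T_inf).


dT = 16.0690 K
Q = 353.2160 * 15.0720 * 16.0690 = 85546.0782 W

85546.0782 W


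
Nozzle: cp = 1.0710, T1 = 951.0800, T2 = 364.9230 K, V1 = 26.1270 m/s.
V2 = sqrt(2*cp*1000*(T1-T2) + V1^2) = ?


dT = 586.1570 K
2*cp*1000*dT = 1255548.2940
V1^2 = 682.6201
V2 = sqrt(1256230.9141) = 1120.8171 m/s

1120.8171 m/s


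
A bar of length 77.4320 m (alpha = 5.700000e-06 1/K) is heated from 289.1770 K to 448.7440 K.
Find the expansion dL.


dT = 159.5670 K
dL = 5.700000e-06 * 77.4320 * 159.5670 = 0.070427 m
L_final = 77.502427 m

dL = 0.070427 m


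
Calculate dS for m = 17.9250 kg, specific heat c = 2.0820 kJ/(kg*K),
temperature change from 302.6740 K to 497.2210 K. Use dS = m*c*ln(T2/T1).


T2/T1 = 1.6428
ln(T2/T1) = 0.4964
dS = 17.9250 * 2.0820 * 0.4964 = 18.5248 kJ/K

18.5248 kJ/K


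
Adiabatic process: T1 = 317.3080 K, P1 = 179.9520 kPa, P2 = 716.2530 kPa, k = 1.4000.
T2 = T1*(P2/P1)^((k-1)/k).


(k-1)/k = 0.2857
(P2/P1)^exp = 1.4839
T2 = 317.3080 * 1.4839 = 470.8513 K

470.8513 K


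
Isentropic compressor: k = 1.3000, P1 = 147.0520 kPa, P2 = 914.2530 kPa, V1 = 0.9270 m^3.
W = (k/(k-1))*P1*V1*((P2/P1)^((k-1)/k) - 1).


(k-1)/k = 0.2308
(P2/P1)^exp = 1.5245
W = 4.3333 * 147.0520 * 0.9270 * (1.5245 - 1) = 309.8470 kJ

309.8470 kJ


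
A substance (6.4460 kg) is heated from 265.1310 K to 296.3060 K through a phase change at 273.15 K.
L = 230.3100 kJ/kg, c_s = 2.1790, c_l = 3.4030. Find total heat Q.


Q1 (sensible, solid) = 6.4460 * 2.1790 * 8.0190 = 112.6335 kJ
Q2 (latent) = 6.4460 * 230.3100 = 1484.5783 kJ
Q3 (sensible, liquid) = 6.4460 * 3.4030 * 23.1560 = 507.9439 kJ
Q_total = 2105.1558 kJ

2105.1558 kJ


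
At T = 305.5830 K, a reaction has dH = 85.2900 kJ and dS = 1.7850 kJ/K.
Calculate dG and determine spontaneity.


T*dS = 305.5830 * 1.7850 = 545.4657 kJ
dG = 85.2900 - 545.4657 = -460.1757 kJ (spontaneous)

dG = -460.1757 kJ, spontaneous


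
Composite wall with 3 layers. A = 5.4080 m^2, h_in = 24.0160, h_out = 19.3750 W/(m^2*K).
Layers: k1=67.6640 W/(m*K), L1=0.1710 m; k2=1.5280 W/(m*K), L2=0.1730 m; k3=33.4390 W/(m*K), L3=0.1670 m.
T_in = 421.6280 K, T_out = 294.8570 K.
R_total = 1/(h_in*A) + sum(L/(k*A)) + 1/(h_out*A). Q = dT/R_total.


R_conv_in = 1/(24.0160*5.4080) = 0.0077
R_1 = 0.1710/(67.6640*5.4080) = 0.0005
R_2 = 0.1730/(1.5280*5.4080) = 0.0209
R_3 = 0.1670/(33.4390*5.4080) = 0.0009
R_conv_out = 1/(19.3750*5.4080) = 0.0095
R_total = 0.0396 K/W
Q = 126.7710 / 0.0396 = 3203.7373 W

R_total = 0.0396 K/W, Q = 3203.7373 W
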